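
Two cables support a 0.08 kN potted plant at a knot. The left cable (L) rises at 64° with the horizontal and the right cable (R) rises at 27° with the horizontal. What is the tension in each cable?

T_L = 0.07129 kN, T_R = 0.03508 kN

ΣF_x = 0: −T_L·cos64° + T_R·cos27° = 0 → T_R = 0.491995·T_L.
ΣF_y = 0: T_L·sin64° + T_R·sin27° = 0.08.
Substitute: T_L·(0.898794 + 0.491995·0.45399) = 0.08 → T_L = 0.0712914 ≈ 0.07129 kN.
Then T_R = 0.491995 × 0.0712914 = 0.03508 kN.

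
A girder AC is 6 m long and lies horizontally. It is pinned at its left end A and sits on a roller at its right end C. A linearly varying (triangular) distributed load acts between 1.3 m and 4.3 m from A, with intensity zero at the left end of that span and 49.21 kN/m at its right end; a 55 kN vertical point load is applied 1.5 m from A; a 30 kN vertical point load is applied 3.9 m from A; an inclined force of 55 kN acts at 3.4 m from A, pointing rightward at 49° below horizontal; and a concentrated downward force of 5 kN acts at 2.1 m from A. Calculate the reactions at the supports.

A_x = -36.08 kN, A_y = 106.2 kN, C_y = 99.12 kN

Resultant of the triangular load: ½ × 49.21 × 3 = 73.815 kN, acting at 3.3 m from A (one-third of the span from the peak).
Moments about A: C_y·6 − (½·49.21·3)·3.3 − 55·1.5 − 30·3.9 − 55·sin49°·3.4 − 5·2.1 = 0 → C_y = 594.72/6 = 99.12 kN.
ΣF_y = 0: A_y + 99.12 − ½·49.21·3 − 55 − 30 − 55·sin49° − 5 = 0 → A_y = 106.2 kN.
ΣF_x = 0: A_x + 55·cos49° = 0 → A_x = -36.08 kN.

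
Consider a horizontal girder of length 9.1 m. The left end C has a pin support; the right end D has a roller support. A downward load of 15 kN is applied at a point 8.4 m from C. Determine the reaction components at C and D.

ΣM about C: D_y·9.1 − 15·8.4 = 0 → D_y = 126/9.1 = 13.8462 ≈ 13.85 kN.
ΣF_y = 0: C_y + 13.8462 − 15 = 0 → C_y = 1.154 kN.
ΣF_x = 0: no horizontal applied forces, so C_x = 0.

C_x = 0, C_y = 1.154 kN, D_y = 13.85 kN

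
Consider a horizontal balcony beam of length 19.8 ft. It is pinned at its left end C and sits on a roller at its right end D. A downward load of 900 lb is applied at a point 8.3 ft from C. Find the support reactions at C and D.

Moments about C: D_y·19.8 − 900·8.3 = 0 → D_y = 7470/19.8 = 377.273 ≈ 377.3 lb.
ΣF_y = 0: C_y + 377.273 − 900 = 0 → C_y = 522.7 lb.
ΣF_x = 0: no horizontal applied forces, so C_x = 0.

C_x = 0, C_y = 522.7 lb, D_y = 377.3 lb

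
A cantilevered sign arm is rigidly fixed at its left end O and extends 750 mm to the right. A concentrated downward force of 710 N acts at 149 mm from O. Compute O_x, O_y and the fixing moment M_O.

O_x = 0, O_y = 710.0 N, M_O = 105800 N·mm

ΣF_x = 0: O_x = 0.
ΣF_y = 0: O_y − 710 = 0 → O_y = 710.0 N.
ΣM about O: M_O − 710·149 = 0 → M_O = 105800 N·mm.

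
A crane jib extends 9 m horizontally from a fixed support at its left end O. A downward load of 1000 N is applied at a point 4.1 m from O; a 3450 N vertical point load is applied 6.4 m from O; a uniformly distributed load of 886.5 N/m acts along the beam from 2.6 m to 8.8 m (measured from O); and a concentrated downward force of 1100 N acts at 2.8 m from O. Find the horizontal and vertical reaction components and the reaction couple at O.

Resultant of the distributed load: 886.5 × 6.2 = 5496.3 N at 5.7 m from O.
ΣF_x = 0: O_x = 0.
ΣF_y = 0: O_y − 1000 − 3450 − 886.5·6.2 − 1100 = 0 → O_y = 11050 N.
ΣM about O: M_O − 1000·4.1 − 3450·6.4 − (886.5·6.2)·5.7 − 1100·2.8 = 0 → M_O = 60590 N·m.

O_x = 0, O_y = 11050 N, M_O = 60590 N·m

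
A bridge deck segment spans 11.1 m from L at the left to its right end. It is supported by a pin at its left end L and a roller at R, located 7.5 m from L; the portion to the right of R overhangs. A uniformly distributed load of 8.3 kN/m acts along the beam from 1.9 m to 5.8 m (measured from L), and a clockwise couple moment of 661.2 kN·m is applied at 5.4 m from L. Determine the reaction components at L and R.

L_x = 0, L_y = -72.41 kN, R_y = 104.8 kN

Resultant of the distributed load: 8.3 × 3.9 = 32.37 kN at 3.85 m from L.
Taking moments about L: R_y·7.5 − (8.3·3.9)·3.85 − 661.2 = 0 → R_y = 785.8245/7.5 = 104.777 ≈ 104.8 kN.
ΣF_y = 0: L_y + 104.777 − 8.3·3.9 = 0 → L_y = -72.41 kN.
ΣF_x = 0: no horizontal applied forces, so L_x = 0.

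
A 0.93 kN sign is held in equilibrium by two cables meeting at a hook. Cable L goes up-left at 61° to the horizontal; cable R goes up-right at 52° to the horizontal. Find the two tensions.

ΣF_x = 0: −T_L·cos61° + T_R·cos52° = 0 → T_R = 0.787461·T_L.
ΣF_y = 0: T_L·sin61° + T_R·sin52° = 0.93.
Substitute: T_L·(0.87462 + 0.787461·0.788011) = 0.93 → T_L = 0.622012 ≈ 0.6220 kN.
Then T_R = 0.787461 × 0.622012 = 0.4898 kN.

T_L = 0.6220 kN, T_R = 0.4898 kN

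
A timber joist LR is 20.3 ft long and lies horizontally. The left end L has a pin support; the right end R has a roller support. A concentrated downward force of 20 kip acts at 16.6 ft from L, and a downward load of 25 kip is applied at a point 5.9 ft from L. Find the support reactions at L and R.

L_x = 0, L_y = 21.38 kip, R_y = 23.62 kip

Taking moments about L: R_y·20.3 − 20·16.6 − 25·5.9 = 0 → R_y = 479.5/20.3 = 23.6207 ≈ 23.62 kip.
ΣF_y = 0: L_y + 23.6207 − 20 − 25 = 0 → L_y = 21.38 kip.
ΣF_x = 0: no horizontal applied forces, so L_x = 0.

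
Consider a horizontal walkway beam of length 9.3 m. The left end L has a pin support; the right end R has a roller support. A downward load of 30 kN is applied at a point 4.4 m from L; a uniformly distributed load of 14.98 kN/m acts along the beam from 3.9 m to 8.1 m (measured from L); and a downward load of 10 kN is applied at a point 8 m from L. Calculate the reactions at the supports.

L_x = 0, L_y = 39.53 kN, R_y = 63.39 kN

Resultant of the distributed load: 14.98 × 4.2 = 62.916 kN at 6 m from L.
ΣM about L: R_y·9.3 − 30·4.4 − (14.98·4.2)·6 − 10·8 = 0 → R_y = 589.496/9.3 = 63.3867 ≈ 63.39 kN.
ΣF_y = 0: L_y + 63.3867 − 30 − 14.98·4.2 − 10 = 0 → L_y = 39.53 kN.
ΣF_x = 0: no horizontal applied forces, so L_x = 0.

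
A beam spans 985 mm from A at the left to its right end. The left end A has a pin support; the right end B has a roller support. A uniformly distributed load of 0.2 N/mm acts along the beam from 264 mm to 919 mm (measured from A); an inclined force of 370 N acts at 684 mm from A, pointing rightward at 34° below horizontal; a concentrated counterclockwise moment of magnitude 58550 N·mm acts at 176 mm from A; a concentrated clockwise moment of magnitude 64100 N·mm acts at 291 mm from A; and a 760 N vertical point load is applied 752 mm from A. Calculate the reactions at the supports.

A_x = -306.7 N, A_y = 289.7 N, B_y = 808.2 N

Resultant of the distributed load: 0.2 × 655 = 131 N at 591.5 mm from A.
Taking moments about A: B_y·985 − (0.2·655)·591.5 − 370·sin34°·684 + 58550 − 64100 − 760·752 = 0 → B_y = 796077/985 = 808.2 N.
ΣF_y = 0: A_y + 808.2 − 0.2·655 − 370·sin34° − 760 = 0 → A_y = 289.7 N.
ΣF_x = 0: A_x + 370·cos34° = 0 → A_x = -306.7 N.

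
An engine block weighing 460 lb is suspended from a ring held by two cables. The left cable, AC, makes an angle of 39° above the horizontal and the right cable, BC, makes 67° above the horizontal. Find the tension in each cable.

T_AC = 187.0 lb, T_BC = 371.9 lb

ΣF_x = 0: −T_AC·cos39° + T_BC·cos67° = 0 → T_BC = 1.98895·T_AC.
ΣF_y = 0: T_AC·sin39° + T_BC·sin67° = 460.
Substitute: T_AC·(0.62932 + 1.98895·0.920505) = 460 → T_AC = 186.98 ≈ 187.0 lb.
Then T_BC = 1.98895 × 186.98 = 371.9 lb.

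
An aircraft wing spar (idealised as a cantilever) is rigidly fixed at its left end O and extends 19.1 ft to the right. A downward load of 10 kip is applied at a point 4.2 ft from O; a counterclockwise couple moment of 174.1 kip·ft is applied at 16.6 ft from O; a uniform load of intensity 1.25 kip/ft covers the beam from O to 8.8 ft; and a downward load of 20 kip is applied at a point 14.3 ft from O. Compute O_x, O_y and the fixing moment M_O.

Resultant of the distributed load: 1.25 × 8.8 = 11 kip at 4.4 ft from O.
ΣF_x = 0: O_x = 0.
ΣF_y = 0: O_y − 10 − 1.25·8.8 − 20 = 0 → O_y = 41.00 kip.
ΣM about O: M_O − 10·4.2 + 174.1 − (1.25·8.8)·4.4 − 20·14.3 = 0 → M_O = 202.3 kip·ft.

O_x = 0, O_y = 41.00 kip, M_O = 202.3 kip·ft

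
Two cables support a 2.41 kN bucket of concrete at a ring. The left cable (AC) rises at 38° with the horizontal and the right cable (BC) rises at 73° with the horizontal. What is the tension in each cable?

ΣF_x = 0: −T_AC·cos38° + T_BC·cos73° = 0 → T_BC = 2.69524·T_AC.
ΣF_y = 0: T_AC·sin38° + T_BC·sin73° = 2.41.
Substitute: T_AC·(0.615661 + 2.69524·0.956305) = 2.41 → T_AC = 0.754745 ≈ 0.7547 kN.
Then T_BC = 2.69524 × 0.754745 = 2.034 kN.

T_AC = 0.7547 kN, T_BC = 2.034 kN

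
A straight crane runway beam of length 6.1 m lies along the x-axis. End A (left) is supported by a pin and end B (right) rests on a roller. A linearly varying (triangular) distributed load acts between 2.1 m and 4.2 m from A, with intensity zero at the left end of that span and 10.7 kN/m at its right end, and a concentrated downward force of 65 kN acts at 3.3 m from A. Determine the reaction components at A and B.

A_x = 0, A_y = 34.62 kN, B_y = 41.61 kN

Resultant of the triangular load: ½ × 10.7 × 2.1 = 11.235 kN, acting at 3.5 m from A (one-third of the span from the peak).
Moments about A: B_y·6.1 − (½·10.7·2.1)·3.5 − 65·3.3 = 0 → B_y = 253.8225/6.1 = 41.6102 ≈ 41.61 kN.
ΣF_y = 0: A_y + 41.6102 − ½·10.7·2.1 − 65 = 0 → A_y = 34.62 kN.
ΣF_x = 0: no horizontal applied forces, so A_x = 0.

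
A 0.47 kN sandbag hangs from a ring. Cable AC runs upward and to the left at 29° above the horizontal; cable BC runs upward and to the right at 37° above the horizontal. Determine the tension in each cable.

T_AC = 0.4109 kN, T_BC = 0.4500 kN

ΣF_x = 0: −T_AC·cos29° + T_BC·cos37° = 0 → T_BC = 1.09514·T_AC.
ΣF_y = 0: T_AC·sin29° + T_BC·sin37° = 0.47.
Substitute: T_AC·(0.48481 + 1.09514·0.601815) = 0.47 → T_AC = 0.410882 ≈ 0.4109 kN.
Then T_BC = 1.09514 × 0.410882 = 0.4500 kN.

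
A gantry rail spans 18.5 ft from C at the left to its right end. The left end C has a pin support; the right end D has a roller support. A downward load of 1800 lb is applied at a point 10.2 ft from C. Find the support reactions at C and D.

C_x = 0, C_y = 807.6 lb, D_y = 992.4 lb

ΣM about C: D_y·18.5 − 1800·10.2 = 0 → D_y = 18360/18.5 = 992.432 ≈ 992.4 lb.
ΣF_y = 0: C_y + 992.432 − 1800 = 0 → C_y = 807.6 lb.
ΣF_x = 0: no horizontal applied forces, so C_x = 0.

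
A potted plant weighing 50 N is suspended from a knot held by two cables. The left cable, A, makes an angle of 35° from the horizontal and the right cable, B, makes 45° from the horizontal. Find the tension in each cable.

T_A = 35.90 N, T_B = 41.59 N

ΣF_x = 0: −T_A·cos35° + T_B·cos45° = 0 → T_B = 1.15846·T_A.
ΣF_y = 0: T_A·sin35° + T_B·sin45° = 50.
Substitute: T_A·(0.573576 + 1.15846·0.707107) = 50 → T_A = 35.9007 ≈ 35.90 N.
Then T_B = 1.15846 × 35.9007 = 41.59 N.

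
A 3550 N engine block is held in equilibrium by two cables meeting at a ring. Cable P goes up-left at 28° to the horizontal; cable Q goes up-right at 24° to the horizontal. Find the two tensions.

ΣF_x = 0: −T_P·cos28° + T_Q·cos24° = 0 → T_Q = 0.966506·T_P.
ΣF_y = 0: T_P·sin28° + T_Q·sin24° = 3550.
Substitute: T_P·(0.469472 + 0.966506·0.406737) = 3550 → T_P = 4115.53 ≈ 4116 N.
Then T_Q = 0.966506 × 4115.53 = 3978 N.

T_P = 4116 N, T_Q = 3978 N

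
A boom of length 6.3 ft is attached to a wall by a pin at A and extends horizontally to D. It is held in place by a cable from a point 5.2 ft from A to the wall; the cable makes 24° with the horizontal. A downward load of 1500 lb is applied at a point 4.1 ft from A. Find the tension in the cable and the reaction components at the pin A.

T = 2908 lb, A_x = 2656 lb, A_y = 317.3 lb

ΣM about A: T·sin24°·5.2 − 1500·4.1 = 0 → T = 6150/(5.2·0.406737) = 2907.76 ≈ 2908 lb.
ΣF_x = 0: A_x − T·cos24° = 0 → A_x = 2907.76 × 0.913545 = 2656 lb.
ΣF_y = 0: A_y + T·sin24° − 1500 = 0 → A_y = 1500 − 2907.76 × 0.406737 = 317.3 lb.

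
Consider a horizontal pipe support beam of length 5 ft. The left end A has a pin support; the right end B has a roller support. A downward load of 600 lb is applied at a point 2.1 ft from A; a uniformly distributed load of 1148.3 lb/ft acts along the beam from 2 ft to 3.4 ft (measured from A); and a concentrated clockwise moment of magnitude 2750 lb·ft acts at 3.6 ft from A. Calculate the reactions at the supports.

A_x = 0, A_y = 537.5 lb, B_y = 1670 lb

Resultant of the distributed load: 1148.3 × 1.4 = 1607.62 lb at 2.7 ft from A.
Moments about A: B_y·5 − 600·2.1 − (1148.3·1.4)·2.7 − 2750 = 0 → B_y = 8350.574/5 = 1670.11 ≈ 1670 lb.
ΣF_y = 0: A_y + 1670.11 − 600 − 1148.3·1.4 = 0 → A_y = 537.5 lb.
ΣF_x = 0: no horizontal applied forces, so A_x = 0.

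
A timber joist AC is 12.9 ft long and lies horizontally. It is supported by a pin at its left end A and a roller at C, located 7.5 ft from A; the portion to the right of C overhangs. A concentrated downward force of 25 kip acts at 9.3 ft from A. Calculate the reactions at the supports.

ΣM about A: C_y·7.5 − 25·9.3 = 0 → C_y = 232.5/7.5 = 31.00 kip.
ΣF_y = 0: A_y + 31 − 25 = 0 → A_y = -6.000 kip.
ΣF_x = 0: no horizontal applied forces, so A_x = 0.

A_x = 0, A_y = -6.000 kip, C_y = 31.00 kip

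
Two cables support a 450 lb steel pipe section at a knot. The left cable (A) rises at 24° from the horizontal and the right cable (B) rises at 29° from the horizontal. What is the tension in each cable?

T_A = 492.8 lb, T_B = 514.7 lb

ΣF_x = 0: −T_A·cos24° + T_B·cos29° = 0 → T_B = 1.04451·T_A.
ΣF_y = 0: T_A·sin24° + T_B·sin29° = 450.
Substitute: T_A·(0.406737 + 1.04451·0.48481) = 450 → T_A = 492.813 ≈ 492.8 lb.
Then T_B = 1.04451 × 492.813 = 514.7 lb.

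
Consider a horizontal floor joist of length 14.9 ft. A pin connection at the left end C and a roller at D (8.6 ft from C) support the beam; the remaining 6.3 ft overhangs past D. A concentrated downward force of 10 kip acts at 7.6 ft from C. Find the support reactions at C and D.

C_x = 0, C_y = 1.163 kip, D_y = 8.837 kip

Moments about C: D_y·8.6 − 10·7.6 = 0 → D_y = 76/8.6 = 8.83721 ≈ 8.837 kip.
ΣF_y = 0: C_y + 8.83721 − 10 = 0 → C_y = 1.163 kip.
ΣF_x = 0: no horizontal applied forces, so C_x = 0.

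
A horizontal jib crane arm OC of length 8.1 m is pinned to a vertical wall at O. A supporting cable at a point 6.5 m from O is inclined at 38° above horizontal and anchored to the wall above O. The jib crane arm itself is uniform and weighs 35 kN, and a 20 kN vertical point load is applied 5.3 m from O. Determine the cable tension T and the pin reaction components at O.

ΣM about O: T·sin38°·6.5 − 35·4.05 − 20·5.3 = 0 → T = 247.75/(6.5·0.615661) = 61.9097 ≈ 61.91 kN.
ΣF_x = 0: O_x − T·cos38° = 0 → O_x = 61.9097 × 0.788011 = 48.79 kN.
ΣF_y = 0: O_y + T·sin38° − 35 − 20 = 0 → O_y = 55 − 61.9097 × 0.615661 = 16.88 kN.

T = 61.91 kN, O_x = 48.79 kN, O_y = 16.88 kN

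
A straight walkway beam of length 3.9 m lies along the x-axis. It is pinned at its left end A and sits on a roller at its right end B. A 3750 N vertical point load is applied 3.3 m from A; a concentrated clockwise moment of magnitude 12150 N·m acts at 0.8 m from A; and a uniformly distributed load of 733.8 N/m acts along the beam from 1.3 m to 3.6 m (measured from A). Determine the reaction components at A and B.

Resultant of the distributed load: 733.8 × 2.3 = 1687.74 N at 2.45 m from A.
Taking moments about A: B_y·3.9 − 3750·3.3 − 12150 − (733.8·2.3)·2.45 = 0 → B_y = 28659.963/3.9 = 7348.71 ≈ 7349 N.
ΣF_y = 0: A_y + 7348.71 − 3750 − 733.8·2.3 = 0 → A_y = -1911 N.
ΣF_x = 0: no horizontal applied forces, so A_x = 0.

A_x = 0, A_y = -1911 N, B_y = 7349 N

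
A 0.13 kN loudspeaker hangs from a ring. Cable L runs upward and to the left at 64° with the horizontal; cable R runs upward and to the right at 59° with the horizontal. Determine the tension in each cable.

T_L = 0.07983 kN, T_R = 0.06795 kN

ΣF_x = 0: −T_L·cos64° + T_R·cos59° = 0 → T_R = 0.851143·T_L.
ΣF_y = 0: T_L·sin64° + T_R·sin59° = 0.13.
Substitute: T_L·(0.898794 + 0.851143·0.857167) = 0.13 → T_L = 0.0798346 ≈ 0.07983 kN.
Then T_R = 0.851143 × 0.0798346 = 0.06795 kN.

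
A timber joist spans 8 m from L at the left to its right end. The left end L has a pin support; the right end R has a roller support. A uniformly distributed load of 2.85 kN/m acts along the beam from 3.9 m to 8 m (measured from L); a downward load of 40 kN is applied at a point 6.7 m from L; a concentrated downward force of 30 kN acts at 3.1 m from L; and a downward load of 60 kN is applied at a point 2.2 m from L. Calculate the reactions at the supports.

L_x = 0, L_y = 71.37 kN, R_y = 70.32 kN

Resultant of the distributed load: 2.85 × 4.1 = 11.685 kN at 5.95 m from L.
Taking moments about L: R_y·8 − (2.85·4.1)·5.95 − 40·6.7 − 30·3.1 − 60·2.2 = 0 → R_y = 562.52575/8 = 70.3157 ≈ 70.32 kN.
ΣF_y = 0: L_y + 70.3157 − 2.85·4.1 − 40 − 30 − 60 = 0 → L_y = 71.37 kN.
ΣF_x = 0: no horizontal applied forces, so L_x = 0.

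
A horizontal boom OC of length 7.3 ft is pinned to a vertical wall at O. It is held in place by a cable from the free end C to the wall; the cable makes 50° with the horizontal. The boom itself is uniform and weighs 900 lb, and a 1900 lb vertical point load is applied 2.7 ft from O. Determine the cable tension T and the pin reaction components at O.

ΣM about O: T·sin50°·7.3 − 900·3.65 − 1900·2.7 = 0 → T = 8415/(7.3·0.766044) = 1504.8 ≈ 1505 lb.
ΣF_x = 0: O_x − T·cos50° = 0 → O_x = 1504.8 × 0.642788 = 967.3 lb.
ΣF_y = 0: O_y + T·sin50° − 900 − 1900 = 0 → O_y = 2800 − 1504.8 × 0.766044 = 1647 lb.

T = 1505 lb, O_x = 967.3 lb, O_y = 1647 lb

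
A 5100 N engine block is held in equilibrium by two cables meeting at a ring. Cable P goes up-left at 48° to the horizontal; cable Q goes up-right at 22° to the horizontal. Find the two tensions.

T_P = 5032 N, T_Q = 3632 N

ΣF_x = 0: −T_P·cos48° + T_Q·cos22° = 0 → T_Q = 0.721681·T_P.
ΣF_y = 0: T_P·sin48° + T_Q·sin22° = 5100.
Substitute: T_P·(0.743145 + 0.721681·0.374607) = 5100 → T_P = 5032.11 ≈ 5032 N.
Then T_Q = 0.721681 × 5032.11 = 3632 N.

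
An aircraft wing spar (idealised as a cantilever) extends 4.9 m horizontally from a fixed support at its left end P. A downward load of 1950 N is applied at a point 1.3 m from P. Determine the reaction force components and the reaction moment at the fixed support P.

P_x = 0, P_y = 1950 N, M_P = 2535 N·m

ΣF_x = 0: P_x = 0.
ΣF_y = 0: P_y − 1950 = 0 → P_y = 1950 N.
ΣM about P: M_P − 1950·1.3 = 0 → M_P = 2535 N·m.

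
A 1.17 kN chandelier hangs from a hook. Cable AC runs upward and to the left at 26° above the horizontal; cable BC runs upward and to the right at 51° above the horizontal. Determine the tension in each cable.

T_AC = 0.7557 kN, T_BC = 1.079 kN

ΣF_x = 0: −T_AC·cos26° + T_BC·cos51° = 0 → T_BC = 1.4282·T_AC.
ΣF_y = 0: T_AC·sin26° + T_BC·sin51° = 1.17.
Substitute: T_AC·(0.438371 + 1.4282·0.777146) = 1.17 → T_AC = 0.755672 ≈ 0.7557 kN.
Then T_BC = 1.4282 × 0.755672 = 1.079 kN.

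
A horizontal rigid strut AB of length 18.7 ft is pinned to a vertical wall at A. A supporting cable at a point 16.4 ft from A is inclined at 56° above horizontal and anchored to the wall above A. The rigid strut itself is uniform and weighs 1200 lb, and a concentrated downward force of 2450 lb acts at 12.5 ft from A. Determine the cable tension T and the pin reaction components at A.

ΣM about A: T·sin56°·16.4 − 1200·9.35 − 2450·12.5 = 0 → T = 41845/(16.4·0.829038) = 3077.69 ≈ 3078 lb.
ΣF_x = 0: A_x − T·cos56° = 0 → A_x = 3077.69 × 0.559193 = 1721 lb.
ΣF_y = 0: A_y + T·sin56° − 1200 − 2450 = 0 → A_y = 3650 − 3077.69 × 0.829038 = 1098 lb.

T = 3078 lb, A_x = 1721 lb, A_y = 1098 lb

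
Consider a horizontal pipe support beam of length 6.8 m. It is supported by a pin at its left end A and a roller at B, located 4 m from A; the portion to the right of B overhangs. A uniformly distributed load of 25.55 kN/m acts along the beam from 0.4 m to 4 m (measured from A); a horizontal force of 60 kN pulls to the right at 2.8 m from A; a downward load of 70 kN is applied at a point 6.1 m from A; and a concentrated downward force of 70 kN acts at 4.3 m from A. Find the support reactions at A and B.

Resultant of the distributed load: 25.55 × 3.6 = 91.98 kN at 2.2 m from A.
Taking moments about A: B_y·4 − (25.55·3.6)·2.2 − 70·6.1 − 70·4.3 = 0 → B_y = 930.356/4 = 232.589 ≈ 232.6 kN.
ΣF_y = 0: A_y + 232.589 − 25.55·3.6 − 70 − 70 = 0 → A_y = -0.6090 kN.
ΣF_x = 0: A_x + 60 = 0 → A_x = -60.00 kN.

A_x = -60.00 kN, A_y = -0.6090 kN, B_y = 232.6 kN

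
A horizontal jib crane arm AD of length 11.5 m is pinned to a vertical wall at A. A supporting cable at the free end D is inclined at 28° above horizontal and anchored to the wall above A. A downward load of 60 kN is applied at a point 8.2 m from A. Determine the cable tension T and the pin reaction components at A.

T = 91.13 kN, A_x = 80.46 kN, A_y = 17.22 kN

ΣM about A: T·sin28°·11.5 − 60·8.2 = 0 → T = 492/(11.5·0.469472) = 91.1292 ≈ 91.13 kN.
ΣF_x = 0: A_x − T·cos28° = 0 → A_x = 91.1292 × 0.882948 = 80.46 kN.
ΣF_y = 0: A_y + T·sin28° − 60 = 0 → A_y = 60 − 91.1292 × 0.469472 = 17.22 kN.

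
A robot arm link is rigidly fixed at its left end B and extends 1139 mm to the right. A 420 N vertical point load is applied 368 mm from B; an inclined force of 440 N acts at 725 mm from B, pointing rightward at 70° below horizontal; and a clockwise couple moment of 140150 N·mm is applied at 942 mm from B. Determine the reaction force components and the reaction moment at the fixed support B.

B_x = -150.5 N, B_y = 833.5 N, M_B = 594500 N·mm

ΣF_x = 0: B_x + 440·cos70° = 0 → B_x = -150.5 N.
ΣF_y = 0: B_y − 420 − 440·sin70° = 0 → B_y = 833.5 N.
ΣM about B: M_B − 420·368 − 440·sin70°·725 − 140150 = 0 → M_B = 594500 N·mm.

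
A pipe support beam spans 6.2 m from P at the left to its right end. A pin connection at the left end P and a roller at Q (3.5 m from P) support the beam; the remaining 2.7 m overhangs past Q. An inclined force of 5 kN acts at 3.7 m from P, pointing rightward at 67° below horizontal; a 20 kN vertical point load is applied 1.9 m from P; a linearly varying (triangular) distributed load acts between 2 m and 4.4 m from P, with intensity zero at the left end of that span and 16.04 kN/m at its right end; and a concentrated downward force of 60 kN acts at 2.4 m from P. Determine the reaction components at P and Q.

Resultant of the triangular load: ½ × 16.04 × 2.4 = 19.248 kN, acting at 3.6 m from P (one-third of the span from the peak).
Taking moments about P: Q_y·3.5 − 5·sin67°·3.7 − 20·1.9 − (½·16.04·2.4)·3.6 − 60·2.4 = 0 → Q_y = 268.322/3.5 = 76.6634 ≈ 76.66 kN.
ΣF_y = 0: P_y + 76.6634 − 5·sin67° − 20 − ½·16.04·2.4 − 60 = 0 → P_y = 27.19 kN.
ΣF_x = 0: P_x + 5·cos67° = 0 → P_x = -1.954 kN.

P_x = -1.954 kN, P_y = 27.19 kN, Q_y = 76.66 kN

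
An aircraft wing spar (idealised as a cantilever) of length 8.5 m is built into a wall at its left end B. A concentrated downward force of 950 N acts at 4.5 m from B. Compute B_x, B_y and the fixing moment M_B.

B_x = 0, B_y = 950.0 N, M_B = 4275 N·m

ΣF_x = 0: B_x = 0.
ΣF_y = 0: B_y − 950 = 0 → B_y = 950.0 N.
ΣM about B: M_B − 950·4.5 = 0 → M_B = 4275 N·m.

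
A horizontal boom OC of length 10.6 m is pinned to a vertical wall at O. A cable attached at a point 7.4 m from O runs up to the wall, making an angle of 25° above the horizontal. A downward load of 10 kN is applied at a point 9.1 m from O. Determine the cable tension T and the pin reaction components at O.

T = 29.10 kN, O_x = 26.37 kN, O_y = -2.297 kN

ΣM about O: T·sin25°·7.4 − 10·9.1 = 0 → T = 91/(7.4·0.422618) = 29.0979 ≈ 29.10 kN.
ΣF_x = 0: O_x − T·cos25° = 0 → O_x = 29.0979 × 0.906308 = 26.37 kN.
ΣF_y = 0: O_y + T·sin25° − 10 = 0 → O_y = 10 − 29.0979 × 0.422618 = -2.297 kN.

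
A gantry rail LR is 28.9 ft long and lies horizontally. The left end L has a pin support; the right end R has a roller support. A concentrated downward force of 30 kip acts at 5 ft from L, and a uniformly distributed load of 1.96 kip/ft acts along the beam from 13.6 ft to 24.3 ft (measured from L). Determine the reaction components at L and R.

Resultant of the distributed load: 1.96 × 10.7 = 20.972 kip at 18.95 ft from L.
Taking moments about L: R_y·28.9 − 30·5 − (1.96·10.7)·18.95 = 0 → R_y = 547.4194/28.9 = 18.9418 ≈ 18.94 kip.
ΣF_y = 0: L_y + 18.9418 − 30 − 1.96·10.7 = 0 → L_y = 32.03 kip.
ΣF_x = 0: no horizontal applied forces, so L_x = 0.

L_x = 0, L_y = 32.03 kip, R_y = 18.94 kip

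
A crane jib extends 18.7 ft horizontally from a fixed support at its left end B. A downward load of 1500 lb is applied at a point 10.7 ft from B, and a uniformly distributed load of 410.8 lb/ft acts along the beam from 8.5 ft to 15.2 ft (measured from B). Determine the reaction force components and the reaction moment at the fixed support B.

Resultant of the distributed load: 410.8 × 6.7 = 2752.36 lb at 11.85 ft from B.
ΣF_x = 0: B_x = 0.
ΣF_y = 0: B_y − 1500 − 410.8·6.7 = 0 → B_y = 4252 lb.
ΣM about B: M_B − 1500·10.7 − (410.8·6.7)·11.85 = 0 → M_B = 48670 lb·ft.

B_x = 0, B_y = 4252 lb, M_B = 48670 lb·ft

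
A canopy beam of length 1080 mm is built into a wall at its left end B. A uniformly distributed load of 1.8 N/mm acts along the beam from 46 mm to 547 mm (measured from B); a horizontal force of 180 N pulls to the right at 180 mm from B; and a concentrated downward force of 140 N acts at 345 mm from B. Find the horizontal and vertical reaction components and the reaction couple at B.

B_x = -180.0 N, B_y = 1042 N, M_B = 315700 N·mm

Resultant of the distributed load: 1.8 × 501 = 901.8 N at 296.5 mm from B.
ΣF_x = 0: B_x + 180 = 0 → B_x = -180.0 N.
ΣF_y = 0: B_y − 1.8·501 − 140 = 0 → B_y = 1042 N.
ΣM about B: M_B − (1.8·501)·296.5 − 140·345 = 0 → M_B = 315700 N·mm.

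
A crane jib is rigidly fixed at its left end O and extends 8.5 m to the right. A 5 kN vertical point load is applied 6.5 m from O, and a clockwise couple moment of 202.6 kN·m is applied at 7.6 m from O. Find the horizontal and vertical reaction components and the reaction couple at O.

O_x = 0, O_y = 5.000 kN, M_O = 235.1 kN·m

ΣF_x = 0: O_x = 0.
ΣF_y = 0: O_y − 5 = 0 → O_y = 5.000 kN.
ΣM about O: M_O − 5·6.5 − 202.6 = 0 → M_O = 235.1 kN·m.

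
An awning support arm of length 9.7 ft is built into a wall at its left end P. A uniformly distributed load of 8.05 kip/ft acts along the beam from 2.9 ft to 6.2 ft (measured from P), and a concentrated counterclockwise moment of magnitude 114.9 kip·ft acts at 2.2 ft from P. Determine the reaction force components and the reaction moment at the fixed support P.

P_x = 0, P_y = 26.57 kip, M_P = 5.971 kip·ft

Resultant of the distributed load: 8.05 × 3.3 = 26.565 kip at 4.55 ft from P.
ΣF_x = 0: P_x = 0.
ΣF_y = 0: P_y − 8.05·3.3 = 0 → P_y = 26.57 kip.
ΣM about P: M_P − (8.05·3.3)·4.55 + 114.9 = 0 → M_P = 5.971 kip·ft.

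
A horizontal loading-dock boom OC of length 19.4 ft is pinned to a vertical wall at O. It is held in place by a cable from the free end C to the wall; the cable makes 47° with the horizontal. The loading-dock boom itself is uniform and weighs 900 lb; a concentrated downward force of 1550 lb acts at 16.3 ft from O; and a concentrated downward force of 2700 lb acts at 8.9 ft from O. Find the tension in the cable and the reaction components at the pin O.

ΣM about O: T·sin47°·19.4 − 900·9.7 − 1550·16.3 − 2700·8.9 = 0 → T = 58025/(19.4·0.731354) = 4089.65 ≈ 4090 lb.
ΣF_x = 0: O_x − T·cos47° = 0 → O_x = 4089.65 × 0.681998 = 2789 lb.
ΣF_y = 0: O_y + T·sin47° − 900 − 1550 − 2700 = 0 → O_y = 5150 − 4089.65 × 0.731354 = 2159 lb.

T = 4090 lb, O_x = 2789 lb, O_y = 2159 lb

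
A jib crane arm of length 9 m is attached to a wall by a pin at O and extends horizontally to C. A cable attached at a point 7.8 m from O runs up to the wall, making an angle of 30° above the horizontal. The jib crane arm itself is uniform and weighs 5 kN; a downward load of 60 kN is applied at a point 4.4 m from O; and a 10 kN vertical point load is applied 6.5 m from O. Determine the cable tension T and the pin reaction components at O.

ΣM about O: T·sin30°·7.8 − 5·4.5 − 60·4.4 − 10·6.5 = 0 → T = 351.5/(7.8·0.5) = 90.1282 ≈ 90.13 kN.
ΣF_x = 0: O_x − T·cos30° = 0 → O_x = 90.1282 × 0.866025 = 78.05 kN.
ΣF_y = 0: O_y + T·sin30° − 5 − 60 − 10 = 0 → O_y = 75 − 90.1282 × 0.5 = 29.94 kN.

T = 90.13 kN, O_x = 78.05 kN, O_y = 29.94 kN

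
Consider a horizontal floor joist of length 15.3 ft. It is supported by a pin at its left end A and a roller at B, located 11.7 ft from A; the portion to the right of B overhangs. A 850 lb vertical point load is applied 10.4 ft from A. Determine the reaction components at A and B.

Taking moments about A: B_y·11.7 − 850·10.4 = 0 → B_y = 8840/11.7 = 755.556 ≈ 755.6 lb.
ΣF_y = 0: A_y + 755.556 − 850 = 0 → A_y = 94.44 lb.
ΣF_x = 0: no horizontal applied forces, so A_x = 0.

A_x = 0, A_y = 94.44 lb, B_y = 755.6 lb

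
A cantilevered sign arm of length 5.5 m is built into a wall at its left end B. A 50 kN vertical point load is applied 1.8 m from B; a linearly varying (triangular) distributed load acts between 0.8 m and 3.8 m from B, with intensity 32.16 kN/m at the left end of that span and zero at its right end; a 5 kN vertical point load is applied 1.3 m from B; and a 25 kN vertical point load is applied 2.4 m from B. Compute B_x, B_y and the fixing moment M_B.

B_x = 0, B_y = 128.2 kN, M_B = 243.3 kN·m

Resultant of the triangular load: ½ × 32.16 × 3 = 48.24 kN, acting at 1.8 m from B (one-third of the span from the peak).
ΣF_x = 0: B_x = 0.
ΣF_y = 0: B_y − 50 − ½·32.16·3 − 5 − 25 = 0 → B_y = 128.2 kN.
ΣM about B: M_B − 50·1.8 − (½·32.16·3)·1.8 − 5·1.3 − 25·2.4 = 0 → M_B = 243.3 kN·m.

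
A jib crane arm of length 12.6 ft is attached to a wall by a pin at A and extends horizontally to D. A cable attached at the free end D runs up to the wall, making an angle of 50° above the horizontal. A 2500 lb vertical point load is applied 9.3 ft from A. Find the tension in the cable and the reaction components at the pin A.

ΣM about A: T·sin50°·12.6 − 2500·9.3 = 0 → T = 23250/(12.6·0.766044) = 2408.79 ≈ 2409 lb.
ΣF_x = 0: A_x − T·cos50° = 0 → A_x = 2408.79 × 0.642788 = 1548 lb.
ΣF_y = 0: A_y + T·sin50° − 2500 = 0 → A_y = 2500 − 2408.79 × 0.766044 = 654.8 lb.

T = 2409 lb, A_x = 1548 lb, A_y = 654.8 lb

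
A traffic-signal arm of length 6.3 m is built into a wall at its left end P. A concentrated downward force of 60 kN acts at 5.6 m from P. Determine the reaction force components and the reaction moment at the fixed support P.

ΣF_x = 0: P_x = 0.
ΣF_y = 0: P_y − 60 = 0 → P_y = 60.00 kN.
ΣM about P: M_P − 60·5.6 = 0 → M_P = 336.0 kN·m.

P_x = 0, P_y = 60.00 kN, M_P = 336.0 kN·m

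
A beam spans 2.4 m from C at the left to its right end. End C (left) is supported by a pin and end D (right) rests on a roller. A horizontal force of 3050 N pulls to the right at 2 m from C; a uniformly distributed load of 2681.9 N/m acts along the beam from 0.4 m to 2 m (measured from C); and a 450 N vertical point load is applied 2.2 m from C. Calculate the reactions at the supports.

Resultant of the distributed load: 2681.9 × 1.6 = 4291.04 N at 1.2 m from C.
Moments about C: D_y·2.4 − (2681.9·1.6)·1.2 − 450·2.2 = 0 → D_y = 6139.248/2.4 = 2558.02 ≈ 2558 N.
ΣF_y = 0: C_y + 2558.02 − 2681.9·1.6 − 450 = 0 → C_y = 2183 N.
ΣF_x = 0: C_x + 3050 = 0 → C_x = -3050 N.

C_x = -3050 N, C_y = 2183 N, D_y = 2558 N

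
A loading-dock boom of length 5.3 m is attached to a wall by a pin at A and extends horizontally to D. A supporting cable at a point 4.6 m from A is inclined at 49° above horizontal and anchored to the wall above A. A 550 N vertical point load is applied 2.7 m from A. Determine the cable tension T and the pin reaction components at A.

ΣM about A: T·sin49°·4.6 − 550·2.7 = 0 → T = 1485/(4.6·0.75471) = 427.749 ≈ 427.7 N.
ΣF_x = 0: A_x − T·cos49° = 0 → A_x = 427.749 × 0.656059 = 280.6 N.
ΣF_y = 0: A_y + T·sin49° − 550 = 0 → A_y = 550 − 427.749 × 0.75471 = 227.2 N.

T = 427.7 N, A_x = 280.6 N, A_y = 227.2 N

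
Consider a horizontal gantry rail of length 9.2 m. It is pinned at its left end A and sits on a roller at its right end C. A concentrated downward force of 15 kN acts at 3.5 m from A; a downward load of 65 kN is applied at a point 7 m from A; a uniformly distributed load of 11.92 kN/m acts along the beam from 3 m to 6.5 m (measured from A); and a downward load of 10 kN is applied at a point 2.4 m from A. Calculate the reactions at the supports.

A_x = 0, A_y = 52.41 kN, C_y = 79.31 kN

Resultant of the distributed load: 11.92 × 3.5 = 41.72 kN at 4.75 m from A.
Taking moments about A: C_y·9.2 − 15·3.5 − 65·7 − (11.92·3.5)·4.75 − 10·2.4 = 0 → C_y = 729.67/9.2 = 79.312 ≈ 79.31 kN.
ΣF_y = 0: A_y + 79.312 − 15 − 65 − 11.92·3.5 − 10 = 0 → A_y = 52.41 kN.
ΣF_x = 0: no horizontal applied forces, so A_x = 0.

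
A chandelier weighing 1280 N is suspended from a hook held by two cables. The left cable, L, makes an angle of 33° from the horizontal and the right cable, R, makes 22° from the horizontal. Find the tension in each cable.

T_L = 1449 N, T_R = 1310 N

ΣF_x = 0: −T_L·cos33° + T_R·cos22° = 0 → T_R = 0.904535·T_L.
ΣF_y = 0: T_L·sin33° + T_R·sin22° = 1280.
Substitute: T_L·(0.544639 + 0.904535·0.374607) = 1280 → T_L = 1448.81 ≈ 1449 N.
Then T_R = 0.904535 × 1448.81 = 1310 N.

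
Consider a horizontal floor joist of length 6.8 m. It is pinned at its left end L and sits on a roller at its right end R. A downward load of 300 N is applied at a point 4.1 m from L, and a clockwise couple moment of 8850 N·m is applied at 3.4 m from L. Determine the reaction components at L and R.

L_x = 0, L_y = -1182 N, R_y = 1482 N

Taking moments about L: R_y·6.8 − 300·4.1 − 8850 = 0 → R_y = 10080/6.8 = 1482.35 ≈ 1482 N.
ΣF_y = 0: L_y + 1482.35 − 300 = 0 → L_y = -1182 N.
ΣF_x = 0: no horizontal applied forces, so L_x = 0.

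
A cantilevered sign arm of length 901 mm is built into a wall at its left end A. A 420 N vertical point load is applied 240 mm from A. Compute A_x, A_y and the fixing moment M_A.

ΣF_x = 0: A_x = 0.
ΣF_y = 0: A_y − 420 = 0 → A_y = 420.0 N.
ΣM about A: M_A − 420·240 = 0 → M_A = 100800 N·mm.

A_x = 0, A_y = 420.0 N, M_A = 100800 N·mm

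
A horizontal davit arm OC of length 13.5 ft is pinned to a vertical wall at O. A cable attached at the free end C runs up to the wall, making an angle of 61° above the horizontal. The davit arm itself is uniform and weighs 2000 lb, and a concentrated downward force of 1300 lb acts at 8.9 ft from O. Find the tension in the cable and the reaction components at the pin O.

ΣM about O: T·sin61°·13.5 − 2000·6.75 − 1300·8.9 = 0 → T = 25070/(13.5·0.87462) = 2123.25 ≈ 2123 lb.
ΣF_x = 0: O_x − T·cos61° = 0 → O_x = 2123.25 × 0.48481 = 1029 lb.
ΣF_y = 0: O_y + T·sin61° − 2000 − 1300 = 0 → O_y = 3300 − 2123.25 × 0.87462 = 1443 lb.

T = 2123 lb, O_x = 1029 lb, O_y = 1443 lb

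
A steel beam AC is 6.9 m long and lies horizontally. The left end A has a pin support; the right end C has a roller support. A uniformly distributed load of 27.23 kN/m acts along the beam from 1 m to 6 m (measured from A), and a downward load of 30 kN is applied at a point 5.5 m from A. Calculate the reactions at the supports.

A_x = 0, A_y = 73.18 kN, C_y = 92.97 kN

Resultant of the distributed load: 27.23 × 5 = 136.15 kN at 3.5 m from A.
Taking moments about A: C_y·6.9 − (27.23·5)·3.5 − 30·5.5 = 0 → C_y = 641.525/6.9 = 92.9746 ≈ 92.97 kN.
ΣF_y = 0: A_y + 92.9746 − 27.23·5 − 30 = 0 → A_y = 73.18 kN.
ΣF_x = 0: no horizontal applied forces, so A_x = 0.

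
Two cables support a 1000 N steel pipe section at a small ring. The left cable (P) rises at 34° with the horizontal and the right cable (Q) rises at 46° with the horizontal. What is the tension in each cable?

ΣF_x = 0: −T_P·cos34° + T_Q·cos46° = 0 → T_Q = 1.19345·T_P.
ΣF_y = 0: T_P·sin34° + T_Q·sin46° = 1000.
Substitute: T_P·(0.559193 + 1.19345·0.71934) = 1000 → T_P = 705.373 ≈ 705.4 N.
Then T_Q = 1.19345 × 705.373 = 841.8 N.

T_P = 705.4 N, T_Q = 841.8 N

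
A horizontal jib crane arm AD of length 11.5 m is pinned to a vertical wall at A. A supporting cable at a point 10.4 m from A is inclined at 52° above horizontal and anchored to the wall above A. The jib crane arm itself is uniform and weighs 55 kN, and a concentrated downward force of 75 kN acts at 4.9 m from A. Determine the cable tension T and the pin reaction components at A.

T = 83.43 kN, A_x = 51.37 kN, A_y = 64.25 kN

ΣM about A: T·sin52°·10.4 − 55·5.75 − 75·4.9 = 0 → T = 683.75/(10.4·0.788011) = 83.4318 ≈ 83.43 kN.
ΣF_x = 0: A_x − T·cos52° = 0 → A_x = 83.4318 × 0.615661 = 51.37 kN.
ΣF_y = 0: A_y + T·sin52° − 55 − 75 = 0 → A_y = 130 − 83.4318 × 0.788011 = 64.25 kN.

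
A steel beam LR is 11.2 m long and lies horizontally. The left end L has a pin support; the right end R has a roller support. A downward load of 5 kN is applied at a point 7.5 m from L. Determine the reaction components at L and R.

Moments about L: R_y·11.2 − 5·7.5 = 0 → R_y = 37.5/11.2 = 3.34821 ≈ 3.348 kN.
ΣF_y = 0: L_y + 3.34821 − 5 = 0 → L_y = 1.652 kN.
ΣF_x = 0: no horizontal applied forces, so L_x = 0.

L_x = 0, L_y = 1.652 kN, R_y = 3.348 kN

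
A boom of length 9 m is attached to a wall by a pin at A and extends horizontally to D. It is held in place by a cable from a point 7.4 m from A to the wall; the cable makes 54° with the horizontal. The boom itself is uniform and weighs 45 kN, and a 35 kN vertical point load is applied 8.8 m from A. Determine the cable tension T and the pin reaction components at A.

T = 85.27 kN, A_x = 50.12 kN, A_y = 11.01 kN

ΣM about A: T·sin54°·7.4 − 45·4.5 − 35·8.8 = 0 → T = 510.5/(7.4·0.809017) = 85.272 ≈ 85.27 kN.
ΣF_x = 0: A_x − T·cos54° = 0 → A_x = 85.272 × 0.587785 = 50.12 kN.
ΣF_y = 0: A_y + T·sin54° − 45 − 35 = 0 → A_y = 80 − 85.272 × 0.809017 = 11.01 kN.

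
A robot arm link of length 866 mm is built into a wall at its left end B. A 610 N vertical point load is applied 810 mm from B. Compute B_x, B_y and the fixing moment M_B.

B_x = 0, B_y = 610.0 N, M_B = 494100 N·mm

ΣF_x = 0: B_x = 0.
ΣF_y = 0: B_y − 610 = 0 → B_y = 610.0 N.
ΣM about B: M_B − 610·810 = 0 → M_B = 494100 N·mm.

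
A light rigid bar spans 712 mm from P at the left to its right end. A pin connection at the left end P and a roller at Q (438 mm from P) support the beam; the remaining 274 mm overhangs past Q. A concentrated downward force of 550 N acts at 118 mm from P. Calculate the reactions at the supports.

Moments about P: Q_y·438 − 550·118 = 0 → Q_y = 64900/438 = 148.174 ≈ 148.2 N.
ΣF_y = 0: P_y + 148.174 − 550 = 0 → P_y = 401.8 N.
ΣF_x = 0: no horizontal applied forces, so P_x = 0.

P_x = 0, P_y = 401.8 N, Q_y = 148.2 N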